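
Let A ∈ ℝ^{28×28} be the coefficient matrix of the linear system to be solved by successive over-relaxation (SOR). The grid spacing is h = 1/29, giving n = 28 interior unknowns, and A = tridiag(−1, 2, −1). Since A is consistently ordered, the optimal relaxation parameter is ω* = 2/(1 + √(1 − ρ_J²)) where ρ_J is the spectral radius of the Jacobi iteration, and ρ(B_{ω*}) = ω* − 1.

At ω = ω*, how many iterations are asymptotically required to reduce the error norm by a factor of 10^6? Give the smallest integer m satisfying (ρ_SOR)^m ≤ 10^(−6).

m = 64

B_J for the 28×28 system has eigenvalues cos(kπ/29); ρ_J = cos(π/29) = 0.9941380.
1 − cos²(π/29) = sin²(π/29) ⇒ √(1−ρ_J²) = sin(π/29) = 0.1081190.
ω* = 2/(1 + 0.1081190) = 2/1.1081190 = 1.8048603.
Hence ρ(B_{ω*}) = 1.8048603 − 1 = 0.8048603.
(0.8048603)^m ≤ 10^{−6}  ⇒  m·ln(0.8048603) ≤ −6·ln10  ⇒  m ≥ 63.640  ⇒  m = 64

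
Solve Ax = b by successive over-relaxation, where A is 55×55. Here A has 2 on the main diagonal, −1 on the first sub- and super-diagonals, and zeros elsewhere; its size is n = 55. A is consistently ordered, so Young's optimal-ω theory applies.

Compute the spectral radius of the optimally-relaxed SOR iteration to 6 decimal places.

½·tridiag(1,0,1) at n=55: λ_k = cos(kπ/56); max |λ| at k=1 ⇒ ρ_J = cos(π/56) ≈ 0.998427.
√(1 − cos²(π/56)) = sin(π/56) ≈ 0.0560704.
Then 2/(1+√(1−ρ_J²)) = 2/(1+0.0560704); ω* = 2/1.0560704 = 1.893813.
ρ(B_{ω*}) = ω*−1 = 0.893813

ρ_SOR = 0.893813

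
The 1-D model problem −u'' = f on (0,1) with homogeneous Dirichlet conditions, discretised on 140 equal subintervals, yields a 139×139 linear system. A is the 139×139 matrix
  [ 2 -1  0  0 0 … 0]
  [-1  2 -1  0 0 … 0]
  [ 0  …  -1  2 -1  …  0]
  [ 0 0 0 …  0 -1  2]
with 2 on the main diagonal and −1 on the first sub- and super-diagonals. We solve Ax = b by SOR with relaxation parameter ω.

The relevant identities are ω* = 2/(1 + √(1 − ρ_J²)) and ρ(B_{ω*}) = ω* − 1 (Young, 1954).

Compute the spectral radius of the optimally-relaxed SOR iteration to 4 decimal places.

ρ_SOR = 0.9561

With n=139, ρ(Jacobi) = cos(π/140) = 0.9997.
√(1 − cos²(π/140)) = sin(π/140) ≈ 0.02244.
Young: ω* = 2/(1+√(1−ρ_J²)) = 2/(1+0.02244) = 2/1.02244 = 1.9561.
ρ_SOR = ω* − 1 = 1.9561 − 1 = 0.9561.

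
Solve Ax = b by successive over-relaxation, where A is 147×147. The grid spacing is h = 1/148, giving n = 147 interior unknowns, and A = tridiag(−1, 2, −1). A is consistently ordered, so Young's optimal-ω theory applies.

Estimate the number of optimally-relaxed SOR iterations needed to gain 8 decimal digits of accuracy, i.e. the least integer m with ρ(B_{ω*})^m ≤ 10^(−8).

n=147: λ(B_J) = 1 − λ(A)/2 = cos(kπ/148); k=1 gives ρ_J = 0.9997747.
√(1 − cos²(π/148)) = sin(π/148) ≈ 0.0212254.
ω* = 2/(1+0.0212254) = 1.9584315
ρ_SOR = ω* − 1 ≈ 0.9584315.
m ≥ 8·ln10 / (−ln 0.9584315) = 433.865; smallest integer m = 434.

m = 434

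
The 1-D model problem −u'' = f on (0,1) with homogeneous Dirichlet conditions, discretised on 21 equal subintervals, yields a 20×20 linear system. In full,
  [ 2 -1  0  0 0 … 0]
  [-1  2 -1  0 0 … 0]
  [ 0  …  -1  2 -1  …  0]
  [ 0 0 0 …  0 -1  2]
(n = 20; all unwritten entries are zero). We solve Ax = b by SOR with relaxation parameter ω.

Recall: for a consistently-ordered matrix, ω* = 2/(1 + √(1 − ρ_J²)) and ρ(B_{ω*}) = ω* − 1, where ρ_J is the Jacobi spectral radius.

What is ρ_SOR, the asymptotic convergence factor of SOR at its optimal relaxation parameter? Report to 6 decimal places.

ρ_SOR = 0.740580

With n=20, ρ(Jacobi) = cos(π/21) = 0.988831.
√(1−ρ_J²) = |sin(π/21)| = 0.1490423
[ω*] 2 ÷ (1 + 0.1490423) = 2 ÷ 1.1490423 = 1.740580.
[ρ_SOR] ω* − 1 = 0.740580.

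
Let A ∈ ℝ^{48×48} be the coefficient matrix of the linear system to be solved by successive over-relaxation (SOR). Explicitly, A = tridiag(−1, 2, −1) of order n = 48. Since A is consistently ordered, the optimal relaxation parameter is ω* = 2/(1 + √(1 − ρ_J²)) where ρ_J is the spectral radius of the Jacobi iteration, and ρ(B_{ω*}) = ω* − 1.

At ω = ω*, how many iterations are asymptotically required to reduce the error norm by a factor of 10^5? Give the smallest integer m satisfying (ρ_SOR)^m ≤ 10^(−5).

n=48: λ(B_J) = 1 − λ(A)/2 = cos(kπ/49); k=1 gives ρ_J = 0.9979454.
root = sin(π/49) = 0.0640702  (since 1−cos² = sin²).
[ω*] 2 ÷ (1 + 0.0640702) = 2 ÷ 1.0640702 = 1.8795752.
[ρ_SOR] ω* − 1 = 0.8795752.
ρ_SOR^m ≤ 10^(−5) ⇔ m ≥ 5·ln10/(−ln 0.8795752) = 11.5129/0.128316 = 89.723; m = ⌈89.723⌉ = 90.

m = 90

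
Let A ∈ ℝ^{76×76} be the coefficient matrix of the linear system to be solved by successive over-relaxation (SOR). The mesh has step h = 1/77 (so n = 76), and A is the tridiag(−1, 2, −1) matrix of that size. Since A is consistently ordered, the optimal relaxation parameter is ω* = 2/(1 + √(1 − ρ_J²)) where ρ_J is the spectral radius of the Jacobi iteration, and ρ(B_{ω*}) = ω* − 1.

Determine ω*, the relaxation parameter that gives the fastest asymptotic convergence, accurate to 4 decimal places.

ω* = 1.9216

ρ_J = max_k |cos(kπ/77)| = cos(π/77) = 0.9992
root = sin(π/77) = 0.04079  (since 1−cos² = sin²).
[ω*] 2 ÷ (1 + 0.04079) = 2 ÷ 1.04079 = 1.9216.
ρ_SOR = ω* − 1 ≈ 0.9216.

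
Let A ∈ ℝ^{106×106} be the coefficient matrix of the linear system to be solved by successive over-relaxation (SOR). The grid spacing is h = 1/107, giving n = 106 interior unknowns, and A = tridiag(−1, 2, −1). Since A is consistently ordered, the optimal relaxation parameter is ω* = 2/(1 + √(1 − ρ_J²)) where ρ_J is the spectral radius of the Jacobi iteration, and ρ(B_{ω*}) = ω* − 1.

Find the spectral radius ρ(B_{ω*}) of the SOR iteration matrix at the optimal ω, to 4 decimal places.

ρ_SOR = 0.9430

With n=106, ρ(Jacobi) = cos(π/107) = 0.9996.
root = sin(π/107) = 0.02936  (since 1−cos² = sin²).
Then 2/(1+√(1−ρ_J²)) = 2/(1+0.02936); ω* = 2/1.02936 = 1.9430.
[ρ_SOR] ω* − 1 = 0.9430.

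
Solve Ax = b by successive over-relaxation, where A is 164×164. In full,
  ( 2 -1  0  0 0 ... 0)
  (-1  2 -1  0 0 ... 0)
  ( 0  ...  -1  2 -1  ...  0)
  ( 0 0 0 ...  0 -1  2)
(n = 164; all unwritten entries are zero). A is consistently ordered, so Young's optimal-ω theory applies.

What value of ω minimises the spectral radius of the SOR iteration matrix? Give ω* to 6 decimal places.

ρ_J = max_k |cos(kπ/165)| = cos(π/165) = 0.999819
√(1−ρ_J²) simplifies to sin(π/165) = 0.0190388.
ω* = 2/(1+0.0190388) = 1.962634
At ω = 1.962634 every |λ(B_ω)| = ω−1, so ρ_SOR = 0.962634.

ω* = 1.962634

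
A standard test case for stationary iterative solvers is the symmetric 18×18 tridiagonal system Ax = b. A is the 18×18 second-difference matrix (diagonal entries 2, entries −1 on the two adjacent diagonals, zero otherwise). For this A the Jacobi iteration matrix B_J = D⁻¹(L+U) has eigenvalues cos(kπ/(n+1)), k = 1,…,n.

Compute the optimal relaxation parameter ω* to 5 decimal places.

ω* = 1.71734

spectrum of D⁻¹(L+U) = {cos(kπ/19) : 1≤k≤18}; ρ_J = cos(π/19) = 0.98636.
√(1 − cos²(π/19)) = sin(π/19) ≈ 0.164595.
So ω* = 2/1.164595 = 1.71734 (Young).
ρ(B_{ω*}) = ω*−1 = 0.71734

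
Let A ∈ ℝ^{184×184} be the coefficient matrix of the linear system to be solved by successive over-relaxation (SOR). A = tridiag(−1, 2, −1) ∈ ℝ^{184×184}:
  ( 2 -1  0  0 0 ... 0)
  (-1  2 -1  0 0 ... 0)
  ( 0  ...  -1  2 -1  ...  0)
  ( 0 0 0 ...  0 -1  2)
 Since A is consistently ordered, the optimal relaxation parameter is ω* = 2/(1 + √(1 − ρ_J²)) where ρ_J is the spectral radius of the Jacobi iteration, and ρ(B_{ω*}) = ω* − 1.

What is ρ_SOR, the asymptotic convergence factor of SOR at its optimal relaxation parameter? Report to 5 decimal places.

B_J for the 184×184 system has eigenvalues cos(kπ/185); ρ_J = cos(π/185) = 0.99986.
1 − cos²(π/185) = sin²(π/185) ⇒ √(1−ρ_J²) = sin(π/185) = 0.016981.
ω* = 2/(1 + 0.016981) = 2/1.016981 = 1.96661.
Hence ρ(B_{ω*}) = 1.96661 − 1 = 0.96661.

ρ_SOR = 0.96661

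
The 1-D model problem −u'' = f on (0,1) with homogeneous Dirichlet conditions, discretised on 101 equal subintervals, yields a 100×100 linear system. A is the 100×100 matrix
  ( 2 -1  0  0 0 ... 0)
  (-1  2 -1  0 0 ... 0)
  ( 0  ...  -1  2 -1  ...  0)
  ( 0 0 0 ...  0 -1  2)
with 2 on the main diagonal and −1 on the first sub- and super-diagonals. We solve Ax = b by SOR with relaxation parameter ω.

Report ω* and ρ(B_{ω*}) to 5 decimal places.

ω* = 1.93968, ρ_SOR = 0.93968

½·tridiag(1,0,1) at n=100: λ_k = cos(kπ/101); max |λ| at k=1 ⇒ ρ_J = cos(π/101) ≈ 0.99952.
√(1 − cos²(π/101)) = sin(π/101) ≈ 0.031100.
Then 2/(1+√(1−ρ_J²)) = 2/(1+0.031100); ω* = 2/1.031100 = 1.93968.
and ρ(B_{ω*}) = 1.93968 − 1 = 0.93968.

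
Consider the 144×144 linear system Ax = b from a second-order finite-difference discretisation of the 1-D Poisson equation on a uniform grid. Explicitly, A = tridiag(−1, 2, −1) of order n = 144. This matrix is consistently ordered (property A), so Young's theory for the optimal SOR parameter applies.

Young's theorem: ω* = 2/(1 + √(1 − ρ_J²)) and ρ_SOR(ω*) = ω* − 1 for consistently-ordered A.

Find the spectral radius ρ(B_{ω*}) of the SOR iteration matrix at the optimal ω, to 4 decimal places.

ρ_J = max_k |cos(kπ/145)| = cos(π/145) = 0.9998
1 − cos²(π/145) = sin²(π/145) ⇒ √(1−ρ_J²) = sin(π/145) = 0.02166.
[ω*] 2 ÷ (1 + 0.02166) = 2 ÷ 1.02166 = 1.9576.
ρ_SOR = ω* − 1 = 1.9576 − 1 = 0.9576.

ρ_SOR = 0.9576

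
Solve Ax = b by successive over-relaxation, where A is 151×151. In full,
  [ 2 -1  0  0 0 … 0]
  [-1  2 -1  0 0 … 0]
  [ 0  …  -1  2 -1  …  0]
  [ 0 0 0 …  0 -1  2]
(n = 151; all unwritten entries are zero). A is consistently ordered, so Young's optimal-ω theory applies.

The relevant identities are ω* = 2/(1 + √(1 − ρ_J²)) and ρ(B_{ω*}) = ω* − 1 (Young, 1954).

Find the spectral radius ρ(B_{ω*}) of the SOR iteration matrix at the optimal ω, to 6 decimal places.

ρ_SOR = 0.959503

B_J for the 151×151 system has eigenvalues cos(kπ/152); ρ_J = cos(π/152) = 0.999786.
√(1−ρ_J²) simplifies to sin(π/152) = 0.0206669.
[ω*] 2 ÷ (1 + 0.0206669) = 2 ÷ 1.0206669 = 1.959503.
ρ(B_{ω*}) = ω*−1 = 0.959503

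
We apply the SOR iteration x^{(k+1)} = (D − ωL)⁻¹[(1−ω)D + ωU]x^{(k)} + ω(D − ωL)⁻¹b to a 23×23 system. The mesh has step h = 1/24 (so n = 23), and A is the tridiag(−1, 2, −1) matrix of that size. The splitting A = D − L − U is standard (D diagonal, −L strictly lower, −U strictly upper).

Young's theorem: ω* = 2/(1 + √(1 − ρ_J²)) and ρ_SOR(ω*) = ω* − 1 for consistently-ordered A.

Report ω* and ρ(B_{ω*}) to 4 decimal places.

[ρ_J] n=23: ρ(B_J) = cos(π/(n+1)) = cos(π/24) = 0.9914.
1 − cos²(π/24) = sin²(π/24) ⇒ √(1−ρ_J²) = sin(π/24) = 0.13053.
ω* = 2 / (1 + 0.13053) = 2 / 1.13053 ≈ 1.7691.
Hence ρ(B_{ω*}) = 1.7691 − 1 = 0.7691.

ω* = 1.7691, ρ_SOR = 0.7691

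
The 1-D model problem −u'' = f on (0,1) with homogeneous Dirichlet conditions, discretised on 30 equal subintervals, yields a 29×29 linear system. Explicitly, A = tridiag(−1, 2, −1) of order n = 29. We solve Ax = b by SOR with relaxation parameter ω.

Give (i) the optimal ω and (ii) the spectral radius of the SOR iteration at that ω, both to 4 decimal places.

spectrum of D⁻¹(L+U) = {cos(kπ/30) : 1≤k≤29}; ρ_J = cos(π/30) = 0.9945.
√(1 − cos²(π/30)) = sin(π/30) ≈ 0.10453.
Young: ω* = 2/(1+√(1−ρ_J²)) = 2/(1+0.10453) = 2/1.10453 = 1.8107.
ρ_SOR = ω* − 1 ≈ 0.8107.

ω* = 1.8107, ρ_SOR = 0.8107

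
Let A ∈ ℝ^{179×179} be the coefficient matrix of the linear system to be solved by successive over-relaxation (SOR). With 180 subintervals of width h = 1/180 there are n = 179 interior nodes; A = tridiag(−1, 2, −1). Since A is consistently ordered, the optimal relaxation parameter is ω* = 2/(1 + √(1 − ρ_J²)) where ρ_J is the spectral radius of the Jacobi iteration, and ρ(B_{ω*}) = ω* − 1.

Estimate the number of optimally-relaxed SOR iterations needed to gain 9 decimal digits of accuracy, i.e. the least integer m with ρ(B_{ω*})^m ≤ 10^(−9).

m = 594

n=179: λ(B_J) = 1 − λ(A)/2 = cos(kπ/180); k=1 gives ρ_J = 0.9998477.
√(1−ρ_J²) = |sin(π/180)| = 0.0174524
ω* = 2 / (1 + 0.0174524) = 2 / 1.0174524 ≈ 1.9656939.
At ω = 1.9656939 every |λ(B_ω)| = ω−1, so ρ_SOR = 0.9656939.
9·ln10 = 20.7233; −ln(0.9656939) = 0.0349084; m = ⌈20.7233/0.0349084⌉ = ⌈593.648⌉ = 594.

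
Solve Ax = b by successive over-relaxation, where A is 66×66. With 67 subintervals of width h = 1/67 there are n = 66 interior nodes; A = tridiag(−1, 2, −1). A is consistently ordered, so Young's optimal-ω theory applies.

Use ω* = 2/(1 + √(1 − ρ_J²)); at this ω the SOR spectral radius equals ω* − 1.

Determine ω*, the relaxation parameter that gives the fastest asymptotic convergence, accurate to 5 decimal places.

½·tridiag(1,0,1) at n=66: λ_k = cos(kπ/67); max |λ| at k=1 ⇒ ρ_J = cos(π/67) ≈ 0.99890.
√(1−ρ_J²) simplifies to sin(π/67) = 0.046872.
ω* = 2 / (1 + 0.046872) = 2 / 1.046872 ≈ 1.91045.
ρ_SOR = ω* − 1 ≈ 0.91045.

ω* = 1.91045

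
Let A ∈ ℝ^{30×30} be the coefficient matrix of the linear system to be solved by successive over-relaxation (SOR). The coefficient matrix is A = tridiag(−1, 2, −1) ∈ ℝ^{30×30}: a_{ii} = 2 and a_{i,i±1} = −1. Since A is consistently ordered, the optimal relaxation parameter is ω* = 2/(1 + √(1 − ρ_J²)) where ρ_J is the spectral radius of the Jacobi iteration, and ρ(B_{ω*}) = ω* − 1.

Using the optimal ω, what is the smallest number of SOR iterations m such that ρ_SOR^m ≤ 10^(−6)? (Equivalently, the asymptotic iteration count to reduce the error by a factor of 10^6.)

With n=30, ρ(Jacobi) = cos(π/31) = 0.9948693.
√(1 − cos²(π/31)) = sin(π/31) ≈ 0.1011683.
ω* = 2/(1+0.1011683) = 1.8162528
ρ(B_{ω*}) = ω*−1 = 0.8162528
For 6 digits: m = 6·ln10 / (−ln 0.8162528) = 13.8155/0.203031 = 68.046; round up → m = 69.

m = 69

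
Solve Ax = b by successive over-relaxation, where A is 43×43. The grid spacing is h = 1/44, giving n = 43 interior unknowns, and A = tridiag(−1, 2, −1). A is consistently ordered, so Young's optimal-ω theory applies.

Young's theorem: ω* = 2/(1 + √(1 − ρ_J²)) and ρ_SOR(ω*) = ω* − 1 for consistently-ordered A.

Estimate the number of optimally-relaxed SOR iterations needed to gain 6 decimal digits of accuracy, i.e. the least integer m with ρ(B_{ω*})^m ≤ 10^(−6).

m = 97

With n=43, ρ(Jacobi) = cos(π/44) = 0.9974521.
√(1 − cos²(π/44)) = sin(π/44) ≈ 0.0713392.
[ω*] 2 ÷ (1 + 0.0713392) = 2 ÷ 1.0713392 = 1.8668224.
ρ_SOR = ω* − 1 ≈ 0.8668224.
6·ln10 = 13.8155; −ln(0.8668224) = 0.142921; m = ⌈13.8155/0.142921⌉ = ⌈96.665⌉ = 97.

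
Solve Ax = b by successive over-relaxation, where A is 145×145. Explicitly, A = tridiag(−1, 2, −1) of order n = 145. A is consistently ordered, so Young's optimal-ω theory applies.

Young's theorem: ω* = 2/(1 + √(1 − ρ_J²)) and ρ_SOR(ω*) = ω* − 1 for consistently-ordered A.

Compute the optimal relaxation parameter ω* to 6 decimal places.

ω* = 1.957874

[ρ_J] n=145: ρ(B_J) = cos(π/(n+1)) = cos(π/146) = 0.999769.
root = sin(π/146) = 0.0215161  (since 1−cos² = sin²).
[ω*] 2 ÷ (1 + 0.0215161) = 2 ÷ 1.0215161 = 1.957874.
and ρ(B_{ω*}) = 1.957874 − 1 = 0.957874.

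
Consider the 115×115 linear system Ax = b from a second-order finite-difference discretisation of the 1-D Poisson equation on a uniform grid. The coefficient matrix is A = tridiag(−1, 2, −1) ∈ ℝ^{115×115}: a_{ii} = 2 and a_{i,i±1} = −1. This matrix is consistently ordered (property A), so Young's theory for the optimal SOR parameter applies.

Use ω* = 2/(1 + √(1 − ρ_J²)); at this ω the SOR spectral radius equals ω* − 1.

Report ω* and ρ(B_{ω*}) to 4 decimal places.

½·tridiag(1,0,1) at n=115: λ_k = cos(kπ/116); max |λ| at k=1 ⇒ ρ_J = cos(π/116) ≈ 0.9996.
√(1−ρ_J²) simplifies to sin(π/116) = 0.02708.
So ω* = 2/1.02708 = 1.9473 (Young).
ρ_SOR = ω* − 1 ≈ 0.9473.

ω* = 1.9473, ρ_SOR = 0.9473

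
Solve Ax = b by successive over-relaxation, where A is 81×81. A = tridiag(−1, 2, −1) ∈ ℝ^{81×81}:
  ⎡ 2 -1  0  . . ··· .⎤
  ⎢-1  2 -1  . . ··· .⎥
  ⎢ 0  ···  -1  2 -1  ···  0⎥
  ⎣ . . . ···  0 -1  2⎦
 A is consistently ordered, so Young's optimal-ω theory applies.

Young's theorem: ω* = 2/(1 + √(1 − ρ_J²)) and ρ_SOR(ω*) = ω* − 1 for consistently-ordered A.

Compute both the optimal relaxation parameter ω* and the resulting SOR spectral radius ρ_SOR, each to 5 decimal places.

B_J for the 81×81 system has eigenvalues cos(kπ/82); ρ_J = cos(π/82) = 0.99927.
√(1−ρ_J²) simplifies to sin(π/82) = 0.038303.
ω* = 2 / (1 + 0.038303) = 2 / 1.038303 ≈ 1.92622.
At ω = 1.92622 every |λ(B_ω)| = ω−1, so ρ_SOR = 0.92622.

ω* = 1.92622, ρ_SOR = 0.92622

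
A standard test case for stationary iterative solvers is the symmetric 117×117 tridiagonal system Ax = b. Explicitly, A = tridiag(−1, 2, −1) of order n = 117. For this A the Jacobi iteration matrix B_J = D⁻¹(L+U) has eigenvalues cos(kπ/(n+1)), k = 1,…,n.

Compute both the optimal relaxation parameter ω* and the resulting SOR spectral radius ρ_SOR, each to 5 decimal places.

ω* = 1.94814, ρ_SOR = 0.94814

½·tridiag(1,0,1) at n=117: λ_k = cos(kπ/118); max |λ| at k=1 ⇒ ρ_J = cos(π/118) ≈ 0.99965.
√(1−ρ_J²) = |sin(π/118)| = 0.026621
[ω*] 2 ÷ (1 + 0.026621) = 2 ÷ 1.026621 = 1.94814.
and ρ(B_{ω*}) = 1.94814 − 1 = 0.94814.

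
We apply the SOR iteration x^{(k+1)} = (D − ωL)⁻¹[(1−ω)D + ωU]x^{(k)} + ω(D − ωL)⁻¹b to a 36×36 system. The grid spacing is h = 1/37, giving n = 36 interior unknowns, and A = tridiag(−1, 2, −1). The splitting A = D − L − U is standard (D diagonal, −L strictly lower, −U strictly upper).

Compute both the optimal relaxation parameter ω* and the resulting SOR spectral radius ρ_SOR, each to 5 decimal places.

ω* = 1.84365, ρ_SOR = 0.84365

n=36: λ(B_J) = 1 − λ(A)/2 = cos(kπ/37); k=1 gives ρ_J = 0.99640.
root = sin(π/37) = 0.084806  (since 1−cos² = sin²).
ω* = 2 / (1 + 0.084806) = 2 / 1.084806 ≈ 1.84365.
[ρ_SOR] ω* − 1 = 0.84365.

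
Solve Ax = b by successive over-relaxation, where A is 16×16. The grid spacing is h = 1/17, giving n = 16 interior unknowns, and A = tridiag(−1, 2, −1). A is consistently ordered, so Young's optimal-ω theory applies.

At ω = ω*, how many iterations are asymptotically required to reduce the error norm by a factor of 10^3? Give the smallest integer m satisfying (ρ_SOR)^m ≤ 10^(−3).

m = 19

B_J for the 16×16 system has eigenvalues cos(kπ/17); ρ_J = cos(π/17) = 0.9829731.
√(1−ρ_J²) simplifies to sin(π/17) = 0.1837495.
So ω* = 2/1.1837495 = 1.6895466 (Young).
ρ_SOR = ω* − 1 ≈ 0.6895466.
ρ_SOR^m ≤ 10^(−3) ⇔ m ≥ 3·ln10/(−ln 0.6895466) = 6.90776/0.371721 = 18.583; m = ⌈18.583⌉ = 19.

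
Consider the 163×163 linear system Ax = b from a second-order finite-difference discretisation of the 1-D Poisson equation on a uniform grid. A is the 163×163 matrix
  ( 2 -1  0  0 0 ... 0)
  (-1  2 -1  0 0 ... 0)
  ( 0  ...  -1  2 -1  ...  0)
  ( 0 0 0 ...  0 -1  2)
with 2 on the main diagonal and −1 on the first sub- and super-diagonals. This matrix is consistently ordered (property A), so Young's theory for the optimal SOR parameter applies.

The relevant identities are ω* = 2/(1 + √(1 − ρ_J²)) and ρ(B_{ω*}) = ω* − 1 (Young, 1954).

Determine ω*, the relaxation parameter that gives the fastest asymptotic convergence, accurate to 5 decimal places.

½·tridiag(1,0,1) at n=163: λ_k = cos(kπ/164); max |λ| at k=1 ⇒ ρ_J = cos(π/164) ≈ 0.99982.
√(1−ρ_J²) = |sin(π/164)| = 0.019155
[ω*] 2 ÷ (1 + 0.019155) = 2 ÷ 1.019155 = 1.96241.
At ω = 1.96241 every |λ(B_ω)| = ω−1, so ρ_SOR = 0.96241.

ω* = 1.96241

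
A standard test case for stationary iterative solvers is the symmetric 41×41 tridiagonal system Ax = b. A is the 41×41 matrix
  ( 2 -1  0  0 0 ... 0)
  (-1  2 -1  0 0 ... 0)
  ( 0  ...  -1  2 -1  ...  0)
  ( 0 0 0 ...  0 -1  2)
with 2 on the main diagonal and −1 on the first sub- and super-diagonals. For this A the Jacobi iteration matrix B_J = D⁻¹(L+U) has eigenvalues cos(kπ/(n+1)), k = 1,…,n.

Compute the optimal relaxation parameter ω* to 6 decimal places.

spectrum of D⁻¹(L+U) = {cos(kπ/42) : 1≤k≤41}; ρ_J = cos(π/42) = 0.997204.
√(1−ρ_J²) simplifies to sin(π/42) = 0.0747301.
Then 2/(1+√(1−ρ_J²)) = 2/(1+0.0747301); ω* = 2/1.0747301 = 1.860932.
Hence ρ(B_{ω*}) = 1.860932 − 1 = 0.860932.

ω* = 1.860932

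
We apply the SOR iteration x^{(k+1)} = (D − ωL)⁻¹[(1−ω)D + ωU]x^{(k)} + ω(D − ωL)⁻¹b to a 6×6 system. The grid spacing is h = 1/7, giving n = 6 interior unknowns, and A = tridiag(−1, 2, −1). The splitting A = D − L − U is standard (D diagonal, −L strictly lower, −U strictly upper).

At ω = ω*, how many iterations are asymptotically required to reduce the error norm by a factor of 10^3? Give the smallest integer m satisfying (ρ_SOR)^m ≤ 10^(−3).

m = 8

B_J for the 6×6 system has eigenvalues cos(kπ/7); ρ_J = cos(π/7) = 0.9009689.
√(1−ρ_J²) simplifies to sin(π/7) = 0.4338837.
So ω* = 2/1.4338837 = 1.3948133 (Young).
Hence ρ(B_{ω*}) = 1.3948133 − 1 = 0.3948133.
m ≥ 3·ln10 / (−ln 0.3948133) = 7.433; smallest integer m = 8.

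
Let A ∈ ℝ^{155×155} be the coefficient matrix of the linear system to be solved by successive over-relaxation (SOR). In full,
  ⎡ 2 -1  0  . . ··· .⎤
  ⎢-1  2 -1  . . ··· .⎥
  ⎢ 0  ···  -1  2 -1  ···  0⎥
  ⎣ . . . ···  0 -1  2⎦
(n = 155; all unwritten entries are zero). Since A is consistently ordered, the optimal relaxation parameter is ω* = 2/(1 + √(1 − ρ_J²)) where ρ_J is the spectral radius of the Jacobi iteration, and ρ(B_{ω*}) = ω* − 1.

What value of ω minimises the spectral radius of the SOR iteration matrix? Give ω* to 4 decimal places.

n=155: λ(B_J) = 1 − λ(A)/2 = cos(kπ/156); k=1 gives ρ_J = 0.9998.
√(1−ρ_J²) simplifies to sin(π/156) = 0.02014.
ω* = 2 / (1 + 0.02014) = 2 / 1.02014 ≈ 1.9605.
ρ(B_{ω*}) = ω*−1 = 0.9605

ω* = 1.9605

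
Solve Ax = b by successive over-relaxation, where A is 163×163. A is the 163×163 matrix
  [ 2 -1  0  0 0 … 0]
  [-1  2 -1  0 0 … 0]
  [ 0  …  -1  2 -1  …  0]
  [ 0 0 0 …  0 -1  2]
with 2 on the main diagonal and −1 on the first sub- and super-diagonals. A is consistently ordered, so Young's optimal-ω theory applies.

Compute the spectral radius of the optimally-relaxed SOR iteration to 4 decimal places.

ρ_SOR = 0.9624

With n=163, ρ(Jacobi) = cos(π/164) = 0.9998.
1 − cos²(π/164) = sin²(π/164) ⇒ √(1−ρ_J²) = sin(π/164) = 0.01915.
ω* = 2 / (1 + 0.01915) = 2 / 1.01915 ≈ 1.9624.
Hence ρ(B_{ω*}) = 1.9624 − 1 = 0.9624.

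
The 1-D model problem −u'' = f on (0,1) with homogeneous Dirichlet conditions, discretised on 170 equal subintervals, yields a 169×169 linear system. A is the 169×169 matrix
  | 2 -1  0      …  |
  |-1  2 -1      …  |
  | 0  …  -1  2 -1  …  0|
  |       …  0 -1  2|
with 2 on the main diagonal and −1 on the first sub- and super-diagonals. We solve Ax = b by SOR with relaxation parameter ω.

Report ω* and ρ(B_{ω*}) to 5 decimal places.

½·tridiag(1,0,1) at n=169: λ_k = cos(kπ/170); max |λ| at k=1 ⇒ ρ_J = cos(π/170) ≈ 0.99983.
√(1−ρ_J²) = |sin(π/170)| = 0.018479
Then 2/(1+√(1−ρ_J²)) = 2/(1+0.018479); ω* = 2/1.018479 = 1.96371.
ρ(B_{ω*}) = ω*−1 = 0.96371

ω* = 1.96371, ρ_SOR = 0.96371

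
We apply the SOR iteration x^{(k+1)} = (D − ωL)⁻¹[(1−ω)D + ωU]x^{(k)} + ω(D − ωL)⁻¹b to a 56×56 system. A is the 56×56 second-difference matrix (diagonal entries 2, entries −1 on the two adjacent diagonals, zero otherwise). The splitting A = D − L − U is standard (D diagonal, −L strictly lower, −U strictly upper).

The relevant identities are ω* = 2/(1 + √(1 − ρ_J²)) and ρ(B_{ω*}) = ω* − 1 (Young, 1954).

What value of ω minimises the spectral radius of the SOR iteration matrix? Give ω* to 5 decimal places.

ω* = 1.89558

[ρ_J] n=56: ρ(B_J) = cos(π/(n+1)) = cos(π/57) = 0.99848.
√(1−ρ_J²) simplifies to sin(π/57) = 0.055088.
[ω*] 2 ÷ (1 + 0.055088) = 2 ÷ 1.055088 = 1.89558.
At ω = 1.89558 every |λ(B_ω)| = ω−1, so ρ_SOR = 0.89558.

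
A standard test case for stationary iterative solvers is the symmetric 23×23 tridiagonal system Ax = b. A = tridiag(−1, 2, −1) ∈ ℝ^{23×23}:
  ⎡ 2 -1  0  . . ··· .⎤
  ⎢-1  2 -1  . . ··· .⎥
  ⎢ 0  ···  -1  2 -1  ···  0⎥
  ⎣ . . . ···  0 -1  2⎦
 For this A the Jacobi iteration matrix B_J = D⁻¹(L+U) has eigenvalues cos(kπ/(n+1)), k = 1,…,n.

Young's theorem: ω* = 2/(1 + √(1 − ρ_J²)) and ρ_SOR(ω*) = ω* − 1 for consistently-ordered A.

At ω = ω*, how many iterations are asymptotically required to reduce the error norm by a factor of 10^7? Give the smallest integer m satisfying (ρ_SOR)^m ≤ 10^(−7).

n=23: λ(B_J) = 1 − λ(A)/2 = cos(kπ/24); k=1 gives ρ_J = 0.9914449.
1 − cos²(π/24) = sin²(π/24) ⇒ √(1−ρ_J²) = sin(π/24) = 0.1305262.
ω* = 2/(1+0.1305262) = 1.7690877
ρ_SOR = ω* − 1 ≈ 0.7690877.
For 7 digits: m = 7·ln10 / (−ln 0.7690877) = 16.1181/0.26255 = 61.391; round up → m = 62.

m = 62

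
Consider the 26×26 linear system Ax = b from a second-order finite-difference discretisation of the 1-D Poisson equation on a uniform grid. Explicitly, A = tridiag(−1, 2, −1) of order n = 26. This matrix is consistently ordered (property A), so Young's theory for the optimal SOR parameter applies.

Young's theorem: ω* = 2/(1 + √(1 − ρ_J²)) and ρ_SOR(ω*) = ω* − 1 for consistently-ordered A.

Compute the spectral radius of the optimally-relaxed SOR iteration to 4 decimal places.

ρ_SOR = 0.7920

B_J for the 26×26 system has eigenvalues cos(kπ/27); ρ_J = cos(π/27) = 0.9932.
root = sin(π/27) = 0.11609  (since 1−cos² = sin²).
ω* = 2/(1 + 0.11609) = 2/1.11609 = 1.7920.
ρ_SOR = ω* − 1 ≈ 0.7920.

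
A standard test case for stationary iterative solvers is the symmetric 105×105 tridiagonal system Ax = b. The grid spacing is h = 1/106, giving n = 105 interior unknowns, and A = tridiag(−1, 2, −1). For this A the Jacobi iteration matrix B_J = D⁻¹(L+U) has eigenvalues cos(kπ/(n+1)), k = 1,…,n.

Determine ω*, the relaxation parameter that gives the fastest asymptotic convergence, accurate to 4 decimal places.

ω* = 1.9424

½·tridiag(1,0,1) at n=105: λ_k = cos(kπ/106); max |λ| at k=1 ⇒ ρ_J = cos(π/106) ≈ 0.9996.
√(1−ρ_J²) = |sin(π/106)| = 0.02963
ω* = 2 / (1 + 0.02963) = 2 / 1.02963 ≈ 1.9424.
Hence ρ(B_{ω*}) = 1.9424 − 1 = 0.9424.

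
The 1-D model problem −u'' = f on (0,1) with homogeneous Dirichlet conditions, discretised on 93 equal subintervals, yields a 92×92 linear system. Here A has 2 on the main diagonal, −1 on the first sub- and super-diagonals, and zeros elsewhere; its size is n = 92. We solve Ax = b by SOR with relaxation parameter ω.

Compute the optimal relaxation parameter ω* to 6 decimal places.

ω* = 1.934659

n=92: λ(B_J) = 1 − λ(A)/2 = cos(kπ/93); k=1 gives ρ_J = 0.999429.
root = sin(π/93) = 0.0337741  (since 1−cos² = sin²).
ω* = 2/(1 + 0.0337741) = 2/1.0337741 = 1.934659.
and ρ(B_{ω*}) = 1.934659 − 1 = 0.934659.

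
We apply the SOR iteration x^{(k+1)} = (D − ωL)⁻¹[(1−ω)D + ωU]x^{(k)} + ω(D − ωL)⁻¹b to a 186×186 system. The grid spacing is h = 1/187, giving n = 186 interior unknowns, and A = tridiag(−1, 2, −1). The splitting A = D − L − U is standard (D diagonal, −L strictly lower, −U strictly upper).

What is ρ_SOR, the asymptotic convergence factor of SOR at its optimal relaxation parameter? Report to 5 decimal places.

ρ_SOR = 0.96696

n=186: λ(B_J) = 1 − λ(A)/2 = cos(kπ/187); k=1 gives ρ_J = 0.99986.
√(1−ρ_J²) simplifies to sin(π/187) = 0.016799.
ω* = 2/(1 + 0.016799) = 2/1.016799 = 1.96696.
[ρ_SOR] ω* − 1 = 0.96696.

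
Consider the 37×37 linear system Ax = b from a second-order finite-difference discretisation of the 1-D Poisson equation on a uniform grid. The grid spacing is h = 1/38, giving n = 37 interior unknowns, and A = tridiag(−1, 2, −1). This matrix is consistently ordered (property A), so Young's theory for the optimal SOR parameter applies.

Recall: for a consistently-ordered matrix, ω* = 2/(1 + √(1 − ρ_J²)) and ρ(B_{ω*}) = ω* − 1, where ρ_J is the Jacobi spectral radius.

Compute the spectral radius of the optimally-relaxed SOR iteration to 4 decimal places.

[ρ_J] n=37: ρ(B_J) = cos(π/(n+1)) = cos(π/38) = 0.9966.
√(1 − cos²(π/38)) = sin(π/38) ≈ 0.08258.
ω* = 2/(1+0.08258) = 1.8474
ρ_SOR = ω* − 1 ≈ 0.8474.

ρ_SOR = 0.8474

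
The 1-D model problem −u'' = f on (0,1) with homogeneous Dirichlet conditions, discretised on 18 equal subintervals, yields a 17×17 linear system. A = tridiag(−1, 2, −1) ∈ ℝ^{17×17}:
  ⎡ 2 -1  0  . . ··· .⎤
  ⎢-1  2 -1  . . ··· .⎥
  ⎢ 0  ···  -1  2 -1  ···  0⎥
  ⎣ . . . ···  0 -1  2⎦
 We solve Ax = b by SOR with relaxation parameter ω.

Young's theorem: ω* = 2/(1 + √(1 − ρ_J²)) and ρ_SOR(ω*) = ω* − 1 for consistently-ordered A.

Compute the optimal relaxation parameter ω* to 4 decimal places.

B_J for the 17×17 system has eigenvalues cos(kπ/18); ρ_J = cos(π/18) = 0.9848.
root = sin(π/18) = 0.17365  (since 1−cos² = sin²).
Then 2/(1+√(1−ρ_J²)) = 2/(1+0.17365); ω* = 2/1.17365 = 1.7041.
ρ_SOR = ω* − 1 ≈ 0.7041.

ω* = 1.7041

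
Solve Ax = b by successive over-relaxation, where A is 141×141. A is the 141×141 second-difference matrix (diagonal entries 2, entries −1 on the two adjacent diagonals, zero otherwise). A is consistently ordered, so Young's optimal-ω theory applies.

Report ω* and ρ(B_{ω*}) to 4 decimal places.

B_J for the 141×141 system has eigenvalues cos(kπ/142); ρ_J = cos(π/142) = 0.9998.
√(1−ρ_J²) simplifies to sin(π/142) = 0.02212.
ω* = 2/(1 + 0.02212) = 2/1.02212 = 1.9567.
[ρ_SOR] ω* − 1 = 0.9567.

ω* = 1.9567, ρ_SOR = 0.9567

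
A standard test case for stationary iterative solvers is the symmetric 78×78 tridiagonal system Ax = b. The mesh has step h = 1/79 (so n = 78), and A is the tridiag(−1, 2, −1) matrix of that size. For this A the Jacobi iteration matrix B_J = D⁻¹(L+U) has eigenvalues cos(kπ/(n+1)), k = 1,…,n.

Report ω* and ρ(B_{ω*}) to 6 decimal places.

ω* = 1.923527, ρ_SOR = 0.923527

B_J for the 78×78 system has eigenvalues cos(kπ/79); ρ_J = cos(π/79) = 0.999209.
√(1−ρ_J²) simplifies to sin(π/79) = 0.0397565.
So ω* = 2/1.0397565 = 1.923527 (Young).
ρ_SOR = ω* − 1 = 1.923527 − 1 = 0.923527.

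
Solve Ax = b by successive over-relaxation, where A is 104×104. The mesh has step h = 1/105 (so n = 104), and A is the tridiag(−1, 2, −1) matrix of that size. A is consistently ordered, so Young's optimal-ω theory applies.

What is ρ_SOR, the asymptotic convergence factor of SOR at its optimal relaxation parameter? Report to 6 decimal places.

With n=104, ρ(Jacobi) = cos(π/105) = 0.999552.
1 − cos²(π/105) = sin²(π/105) ⇒ √(1−ρ_J²) = sin(π/105) = 0.0299155.
ω* = 2 / (1 + 0.0299155) = 2 / 1.0299155 ≈ 1.941907.
ρ_SOR = ω* − 1 ≈ 0.941907.

ρ_SOR = 0.941907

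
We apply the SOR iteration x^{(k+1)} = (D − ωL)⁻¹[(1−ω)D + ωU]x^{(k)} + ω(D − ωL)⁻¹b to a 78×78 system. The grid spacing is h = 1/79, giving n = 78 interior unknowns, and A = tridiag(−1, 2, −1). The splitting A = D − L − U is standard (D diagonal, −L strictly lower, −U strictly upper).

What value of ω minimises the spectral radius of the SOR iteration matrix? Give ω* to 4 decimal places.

ω* = 1.9235

ρ_J = max_k |cos(kπ/79)| = cos(π/79) = 0.9992
1 − cos²(π/79) = sin²(π/79) ⇒ √(1−ρ_J²) = sin(π/79) = 0.03976.
ω* = 2 / (1 + 0.03976) = 2 / 1.03976 ≈ 1.9235.
ρ_SOR = ω* − 1 ≈ 0.9235.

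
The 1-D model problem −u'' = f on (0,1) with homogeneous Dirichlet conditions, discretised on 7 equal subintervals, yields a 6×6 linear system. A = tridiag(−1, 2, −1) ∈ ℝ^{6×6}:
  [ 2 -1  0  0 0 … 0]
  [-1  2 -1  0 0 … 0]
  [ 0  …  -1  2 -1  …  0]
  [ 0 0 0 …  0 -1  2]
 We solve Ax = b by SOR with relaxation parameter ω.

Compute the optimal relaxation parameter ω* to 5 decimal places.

ω* = 1.39481

n=6: λ(B_J) = 1 − λ(A)/2 = cos(kπ/7); k=1 gives ρ_J = 0.90097.
√(1−ρ_J²) = |sin(π/7)| = 0.433884
Young: ω* = 2/(1+√(1−ρ_J²)) = 2/(1+0.433884) = 2/1.433884 = 1.39481.
and ρ(B_{ω*}) = 1.39481 − 1 = 0.39481.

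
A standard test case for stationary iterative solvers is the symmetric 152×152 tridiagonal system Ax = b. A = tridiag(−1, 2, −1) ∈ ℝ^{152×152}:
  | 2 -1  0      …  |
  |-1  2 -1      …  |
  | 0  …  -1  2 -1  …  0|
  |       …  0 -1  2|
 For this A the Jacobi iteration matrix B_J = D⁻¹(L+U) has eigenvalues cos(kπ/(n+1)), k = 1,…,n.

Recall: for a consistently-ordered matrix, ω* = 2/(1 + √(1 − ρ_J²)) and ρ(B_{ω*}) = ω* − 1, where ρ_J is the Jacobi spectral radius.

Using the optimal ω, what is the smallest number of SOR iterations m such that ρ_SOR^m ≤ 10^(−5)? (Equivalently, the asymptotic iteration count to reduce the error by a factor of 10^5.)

m = 281

[ρ_J] n=152: ρ(B_J) = cos(π/(n+1)) = cos(π/153) = 0.9997892.
√(1−ρ_J²) simplifies to sin(π/153) = 0.0205318.
[ω*] 2 ÷ (1 + 0.0205318) = 2 ÷ 1.0205318 = 1.9597625.
Hence ρ(B_{ω*}) = 1.9597625 − 1 = 0.9597625.
For 5 digits: m = 5·ln10 / (−ln 0.9597625) = 11.5129/0.0410694 = 280.328; round up → m = 281.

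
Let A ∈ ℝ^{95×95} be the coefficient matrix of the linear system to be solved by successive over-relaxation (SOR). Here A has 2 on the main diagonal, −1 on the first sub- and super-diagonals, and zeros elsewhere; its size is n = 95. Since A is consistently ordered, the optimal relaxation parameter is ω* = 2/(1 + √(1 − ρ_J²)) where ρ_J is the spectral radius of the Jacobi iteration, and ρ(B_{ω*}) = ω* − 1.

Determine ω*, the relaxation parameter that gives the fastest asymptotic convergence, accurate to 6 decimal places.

ω* = 1.936635

½·tridiag(1,0,1) at n=95: λ_k = cos(kπ/96); max |λ| at k=1 ⇒ ρ_J = cos(π/96) ≈ 0.999465.
√(1 − cos²(π/96)) = sin(π/96) ≈ 0.0327191.
Then 2/(1+√(1−ρ_J²)) = 2/(1+0.0327191); ω* = 2/1.0327191 = 1.936635.
ρ(B_{ω*}) = ω*−1 = 0.936635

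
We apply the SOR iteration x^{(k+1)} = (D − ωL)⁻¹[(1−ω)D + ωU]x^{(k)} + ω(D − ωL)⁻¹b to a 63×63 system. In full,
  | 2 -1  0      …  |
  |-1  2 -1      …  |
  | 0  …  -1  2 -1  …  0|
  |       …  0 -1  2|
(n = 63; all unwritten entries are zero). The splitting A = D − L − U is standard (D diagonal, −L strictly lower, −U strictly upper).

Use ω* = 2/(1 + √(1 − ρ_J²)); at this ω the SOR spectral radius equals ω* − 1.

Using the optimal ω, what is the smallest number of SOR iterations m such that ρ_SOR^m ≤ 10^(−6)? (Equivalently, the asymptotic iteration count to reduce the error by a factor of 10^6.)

ρ_J = max_k |cos(kπ/64)| = cos(π/64) = 0.9987955
√(1−ρ_J²) simplifies to sin(π/64) = 0.0490677.
ω* = 2/(1 + 0.0490677) = 2/1.0490677 = 1.9064547.
ρ_SOR = ω* − 1 ≈ 0.9064547.
Need (0.9064547)^m ≤ 10^(−6): m ≥ 6·ln10/|ln 0.9064547| = 13.8155/0.0982142 = 140.667 ⇒ m = 141.

m = 141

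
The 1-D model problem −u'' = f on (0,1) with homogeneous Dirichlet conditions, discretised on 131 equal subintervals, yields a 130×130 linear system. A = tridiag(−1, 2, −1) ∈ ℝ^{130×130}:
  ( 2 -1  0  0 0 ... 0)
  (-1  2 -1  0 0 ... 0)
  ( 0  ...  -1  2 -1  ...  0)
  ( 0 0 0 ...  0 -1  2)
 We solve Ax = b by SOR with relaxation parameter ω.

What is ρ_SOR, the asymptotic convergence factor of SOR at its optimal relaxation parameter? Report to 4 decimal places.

ρ_SOR = 0.9532

n=130: λ(B_J) = 1 − λ(A)/2 = cos(kπ/131); k=1 gives ρ_J = 0.9997.
root = sin(π/131) = 0.02398  (since 1−cos² = sin²).
ω* = 2 / (1 + 0.02398) = 2 / 1.02398 ≈ 1.9532.
ρ_SOR = ω* − 1 ≈ 0.9532.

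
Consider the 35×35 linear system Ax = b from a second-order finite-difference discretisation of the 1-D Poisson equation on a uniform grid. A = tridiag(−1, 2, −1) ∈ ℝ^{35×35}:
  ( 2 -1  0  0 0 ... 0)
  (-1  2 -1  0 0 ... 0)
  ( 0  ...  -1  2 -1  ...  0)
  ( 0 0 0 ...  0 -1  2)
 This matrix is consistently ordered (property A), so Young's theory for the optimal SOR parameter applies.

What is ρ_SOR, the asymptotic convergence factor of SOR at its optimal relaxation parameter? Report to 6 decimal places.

spectrum of D⁻¹(L+U) = {cos(kπ/36) : 1≤k≤35}; ρ_J = cos(π/36) = 0.996195.
√(1 − cos²(π/36)) = sin(π/36) ≈ 0.0871557.
Young: ω* = 2/(1+√(1−ρ_J²)) = 2/(1+0.0871557) = 2/1.0871557 = 1.839663.
ρ_SOR = ω* − 1 = 1.839663 − 1 = 0.839663.

ρ_SOR = 0.839663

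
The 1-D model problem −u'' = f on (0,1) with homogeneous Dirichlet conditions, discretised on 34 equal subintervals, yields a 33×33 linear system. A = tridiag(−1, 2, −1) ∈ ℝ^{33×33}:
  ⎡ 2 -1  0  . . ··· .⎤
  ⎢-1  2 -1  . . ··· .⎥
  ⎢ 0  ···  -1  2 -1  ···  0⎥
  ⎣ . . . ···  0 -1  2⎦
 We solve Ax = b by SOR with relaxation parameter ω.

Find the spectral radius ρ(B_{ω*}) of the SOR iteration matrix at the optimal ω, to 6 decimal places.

ρ_J = max_k |cos(kπ/34)| = cos(π/34) = 0.995734
√(1 − cos²(π/34)) = sin(π/34) ≈ 0.0922684.
[ω*] 2 ÷ (1 + 0.0922684) = 2 ÷ 1.0922684 = 1.831052.
At ω = 1.831052 every |λ(B_ω)| = ω−1, so ρ_SOR = 0.831052.

ρ_SOR = 0.831052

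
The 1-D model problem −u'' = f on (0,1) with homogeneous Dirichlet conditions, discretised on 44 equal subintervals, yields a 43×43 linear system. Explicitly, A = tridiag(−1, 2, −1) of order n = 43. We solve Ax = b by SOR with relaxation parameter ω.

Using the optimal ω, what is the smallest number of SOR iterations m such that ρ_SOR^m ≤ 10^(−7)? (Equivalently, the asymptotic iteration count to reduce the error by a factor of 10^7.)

½·tridiag(1,0,1) at n=43: λ_k = cos(kπ/44); max |λ| at k=1 ⇒ ρ_J = cos(π/44) ≈ 0.9974521.
1 − cos²(π/44) = sin²(π/44) ⇒ √(1−ρ_J²) = sin(π/44) = 0.0713392.
ω* = 2/(1 + 0.0713392) = 2/1.0713392 = 1.8668224.
ρ(B_{ω*}) = ω*−1 = 0.8668224
7·ln10 = 16.1181; −ln(0.8668224) = 0.142921; m = ⌈16.1181/0.142921⌉ = ⌈112.776⌉ = 113.

m = 113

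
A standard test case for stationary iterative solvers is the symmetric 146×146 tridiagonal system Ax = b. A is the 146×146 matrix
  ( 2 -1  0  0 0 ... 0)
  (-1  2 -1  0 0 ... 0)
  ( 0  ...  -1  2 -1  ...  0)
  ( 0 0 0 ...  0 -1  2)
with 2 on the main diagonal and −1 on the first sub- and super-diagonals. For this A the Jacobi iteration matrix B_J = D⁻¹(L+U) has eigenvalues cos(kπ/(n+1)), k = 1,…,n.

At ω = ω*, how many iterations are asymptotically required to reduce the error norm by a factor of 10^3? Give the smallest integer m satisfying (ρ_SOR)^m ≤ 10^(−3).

m = 162

B_J for the 146×146 system has eigenvalues cos(kπ/147); ρ_J = cos(π/147) = 0.9997716.
√(1−ρ_J²) = |sin(π/147)| = 0.0213698
So ω* = 2/1.0213698 = 1.9581546 (Young).
ρ(B_{ω*}) = ω*−1 = 0.9581546
ρ_SOR^m ≤ 10^(−3) ⇔ m ≥ 3·ln10/(−ln 0.9581546) = 6.90776/0.0427461 = 161.600; m = ⌈161.600⌉ = 162.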